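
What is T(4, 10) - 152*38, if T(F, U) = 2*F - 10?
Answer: -5778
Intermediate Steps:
T(F, U) = -10 + 2*F
T(4, 10) - 152*38 = (-10 + 2*4) - 152*38 = (-10 + 8) - 5776 = -2 - 5776 = -5778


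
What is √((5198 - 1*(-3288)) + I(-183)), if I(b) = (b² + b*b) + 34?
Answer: √75498 ≈ 274.77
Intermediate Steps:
I(b) = 34 + 2*b² (I(b) = (b² + b²) + 34 = 2*b² + 34 = 34 + 2*b²)
√((5198 - 1*(-3288)) + I(-183)) = √((5198 - 1*(-3288)) + (34 + 2*(-183)²)) = √((5198 + 3288) + (34 + 2*33489)) = √(8486 + (34 + 66978)) = √(8486 + 67012) = √75498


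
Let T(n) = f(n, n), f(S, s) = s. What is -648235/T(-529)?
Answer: 648235/529 ≈ 1225.4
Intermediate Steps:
T(n) = n
-648235/T(-529) = -648235/(-529) = -648235*(-1/529) = 648235/529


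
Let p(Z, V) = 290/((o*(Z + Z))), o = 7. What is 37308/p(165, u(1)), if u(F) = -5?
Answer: 8618148/29 ≈ 2.9718e+5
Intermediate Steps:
p(Z, V) = 145/(7*Z) (p(Z, V) = 290/((7*(Z + Z))) = 290/((7*(2*Z))) = 290/((14*Z)) = 290*(1/(14*Z)) = 145/(7*Z))
37308/p(165, u(1)) = 37308/(((145/7)/165)) = 37308/(((145/7)*(1/165))) = 37308/(29/231) = 37308*(231/29) = 8618148/29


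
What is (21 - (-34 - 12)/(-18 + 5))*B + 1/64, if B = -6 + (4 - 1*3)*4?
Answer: -29043/832 ≈ -34.907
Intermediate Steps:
B = -2 (B = -6 + (4 - 3)*4 = -6 + 1*4 = -6 + 4 = -2)
(21 - (-34 - 12)/(-18 + 5))*B + 1/64 = (21 - (-34 - 12)/(-18 + 5))*(-2) + 1/64 = (21 - (-46)/(-13))*(-2) + 1/64 = (21 - (-46)*(-1)/13)*(-2) + 1/64 = (21 - 1*46/13)*(-2) + 1/64 = (21 - 46/13)*(-2) + 1/64 = (227/13)*(-2) + 1/64 = -454/13 + 1/64 = -29043/832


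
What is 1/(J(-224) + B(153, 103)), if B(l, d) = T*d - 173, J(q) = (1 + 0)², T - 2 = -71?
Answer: -1/7279 ≈ -0.00013738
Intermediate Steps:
T = -69 (T = 2 - 71 = -69)
J(q) = 1 (J(q) = 1² = 1)
B(l, d) = -173 - 69*d (B(l, d) = -69*d - 173 = -173 - 69*d)
1/(J(-224) + B(153, 103)) = 1/(1 + (-173 - 69*103)) = 1/(1 + (-173 - 7107)) = 1/(1 - 7280) = 1/(-7279) = -1/7279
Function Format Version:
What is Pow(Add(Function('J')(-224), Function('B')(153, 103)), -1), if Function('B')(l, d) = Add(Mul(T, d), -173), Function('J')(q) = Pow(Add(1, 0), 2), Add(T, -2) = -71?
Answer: Rational(-1, 7279) ≈ -0.00013738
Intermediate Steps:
T = -69 (T = Add(2, -71) = -69)
Function('J')(q) = 1 (Function('J')(q) = Pow(1, 2) = 1)
Function('B')(l, d) = Add(-173, Mul(-69, d)) (Function('B')(l, d) = Add(Mul(-69, d), -173) = Add(-173, Mul(-69, d)))
Pow(Add(Function('J')(-224), Function('B')(153, 103)), -1) = Pow(Add(1, Add(-173, Mul(-69, 103))), -1) = Pow(Add(1, Add(-173, -7107)), -1) = Pow(Add(1, -7280), -1) = Pow(-7279, -1) = Rational(-1, 7279)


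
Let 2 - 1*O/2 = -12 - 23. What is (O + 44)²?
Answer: 13924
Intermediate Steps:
O = 74 (O = 4 - 2*(-12 - 23) = 4 - 2*(-35) = 4 + 70 = 74)
(O + 44)² = (74 + 44)² = 118² = 13924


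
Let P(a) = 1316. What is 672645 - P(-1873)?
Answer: 671329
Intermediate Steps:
672645 - P(-1873) = 672645 - 1*1316 = 672645 - 1316 = 671329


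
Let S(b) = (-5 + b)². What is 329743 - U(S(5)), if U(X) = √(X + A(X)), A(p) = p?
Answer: 329743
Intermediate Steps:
U(X) = √2*√X (U(X) = √(X + X) = √(2*X) = √2*√X)
329743 - U(S(5)) = 329743 - √2*√((-5 + 5)²) = 329743 - √2*√(0²) = 329743 - √2*√0 = 329743 - √2*0 = 329743 - 1*0 = 329743 + 0 = 329743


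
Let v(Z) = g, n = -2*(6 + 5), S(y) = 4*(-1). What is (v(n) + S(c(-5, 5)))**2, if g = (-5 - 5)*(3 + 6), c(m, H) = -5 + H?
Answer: 8836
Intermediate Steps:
S(y) = -4
n = -22 (n = -2*11 = -22)
g = -90 (g = -10*9 = -90)
v(Z) = -90
(v(n) + S(c(-5, 5)))**2 = (-90 - 4)**2 = (-94)**2 = 8836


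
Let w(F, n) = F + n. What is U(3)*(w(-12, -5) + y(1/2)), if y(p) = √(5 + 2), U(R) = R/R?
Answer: -17 + √7 ≈ -14.354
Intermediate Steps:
U(R) = 1
y(p) = √7
U(3)*(w(-12, -5) + y(1/2)) = 1*((-12 - 5) + √7) = 1*(-17 + √7) = -17 + √7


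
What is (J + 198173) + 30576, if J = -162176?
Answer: 66573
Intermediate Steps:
(J + 198173) + 30576 = (-162176 + 198173) + 30576 = 35997 + 30576 = 66573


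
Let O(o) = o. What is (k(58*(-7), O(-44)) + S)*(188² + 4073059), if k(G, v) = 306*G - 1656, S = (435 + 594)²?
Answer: 3832930470447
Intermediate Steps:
S = 1058841 (S = 1029² = 1058841)
k(G, v) = -1656 + 306*G
(k(58*(-7), O(-44)) + S)*(188² + 4073059) = ((-1656 + 306*(58*(-7))) + 1058841)*(188² + 4073059) = ((-1656 + 306*(-406)) + 1058841)*(35344 + 4073059) = ((-1656 - 124236) + 1058841)*4108403 = (-125892 + 1058841)*4108403 = 932949*4108403 = 3832930470447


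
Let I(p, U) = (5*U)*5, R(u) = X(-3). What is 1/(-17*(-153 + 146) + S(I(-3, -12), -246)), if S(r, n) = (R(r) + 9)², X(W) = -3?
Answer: 1/155 ≈ 0.0064516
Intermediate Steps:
R(u) = -3
I(p, U) = 25*U
S(r, n) = 36 (S(r, n) = (-3 + 9)² = 6² = 36)
1/(-17*(-153 + 146) + S(I(-3, -12), -246)) = 1/(-17*(-153 + 146) + 36) = 1/(-17*(-7) + 36) = 1/(119 + 36) = 1/155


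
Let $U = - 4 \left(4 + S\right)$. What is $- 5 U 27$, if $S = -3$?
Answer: $540$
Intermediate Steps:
$U = -4$ ($U = - 4 \left(4 - 3\right) = \left(-4\right) 1 = -4$)
$- 5 U 27 = \left(-5\right) \left(-4\right) 27 = 20 \cdot 27 = 540$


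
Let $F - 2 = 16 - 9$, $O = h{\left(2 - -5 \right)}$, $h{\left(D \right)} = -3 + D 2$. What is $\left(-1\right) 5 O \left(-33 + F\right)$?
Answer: $1320$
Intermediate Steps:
$h{\left(D \right)} = -3 + 2 D$
$O = 11$ ($O = -3 + 2 \left(2 - -5\right) = -3 + 2 \left(2 + 5\right) = -3 + 2 \cdot 7 = -3 + 14 = 11$)
$F = 9$ ($F = 2 + \left(16 - 9\right) = 2 + 7 = 9$)
$\left(-1\right) 5 O \left(-33 + F\right) = \left(-1\right) 5 \cdot 11 \left(-33 + 9\right) = \left(-5\right) 11 \left(-24\right) = \left(-55\right) \left(-24\right) = 1320$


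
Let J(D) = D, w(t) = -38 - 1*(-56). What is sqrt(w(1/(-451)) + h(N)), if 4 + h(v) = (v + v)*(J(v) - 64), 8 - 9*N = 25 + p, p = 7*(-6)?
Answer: 4*I*sqrt(1651)/9 ≈ 18.059*I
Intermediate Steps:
p = -42
w(t) = 18 (w(t) = -38 + 56 = 18)
N = 25/9 (N = 8/9 - (25 - 42)/9 = 8/9 - 1/9*(-17) = 8/9 + 17/9 = 25/9 ≈ 2.7778)
h(v) = -4 + 2*v*(-64 + v) (h(v) = -4 + (v + v)*(v - 64) = -4 + (2*v)*(-64 + v) = -4 + 2*v*(-64 + v))
sqrt(w(1/(-451)) + h(N)) = sqrt(18 + (-4 - 128*25/9 + 2*(25/9)**2)) = sqrt(18 + (-4 - 3200/9 + 2*(625/81))) = sqrt(18 + (-4 - 3200/9 + 1250/81)) = sqrt(18 - 27874/81) = sqrt(-26416/81) = 4*I*sqrt(1651)/9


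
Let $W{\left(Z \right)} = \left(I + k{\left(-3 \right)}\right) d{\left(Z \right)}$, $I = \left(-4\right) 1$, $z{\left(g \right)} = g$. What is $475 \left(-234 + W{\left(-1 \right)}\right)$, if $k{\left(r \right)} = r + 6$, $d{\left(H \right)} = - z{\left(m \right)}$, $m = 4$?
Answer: $-109250$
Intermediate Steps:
$d{\left(H \right)} = -4$ ($d{\left(H \right)} = \left(-1\right) 4 = -4$)
$k{\left(r \right)} = 6 + r$
$I = -4$
$W{\left(Z \right)} = 4$ ($W{\left(Z \right)} = \left(-4 + \left(6 - 3\right)\right) \left(-4\right) = \left(-4 + 3\right) \left(-4\right) = \left(-1\right) \left(-4\right) = 4$)
$475 \left(-234 + W{\left(-1 \right)}\right) = 475 \left(-234 + 4\right) = 475 \left(-230\right) = -109250$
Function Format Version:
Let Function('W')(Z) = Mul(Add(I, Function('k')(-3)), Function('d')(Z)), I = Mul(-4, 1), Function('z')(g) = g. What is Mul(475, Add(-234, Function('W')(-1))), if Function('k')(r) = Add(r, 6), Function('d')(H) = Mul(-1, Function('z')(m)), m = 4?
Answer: -109250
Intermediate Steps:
Function('d')(H) = -4 (Function('d')(H) = Mul(-1, 4) = -4)
Function('k')(r) = Add(6, r)
I = -4
Function('W')(Z) = 4 (Function('W')(Z) = Mul(Add(-4, Add(6, -3)), -4) = Mul(Add(-4, 3), -4) = Mul(-1, -4) = 4)
Mul(475, Add(-234, Function('W')(-1))) = Mul(475, Add(-234, 4)) = Mul(475, -230) = -109250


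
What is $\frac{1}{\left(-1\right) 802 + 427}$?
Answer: $- \frac{1}{375} \approx -0.0026667$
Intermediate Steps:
$\frac{1}{\left(-1\right) 802 + 427} = \frac{1}{-802 + 427} = \frac{1}{-375} = - \frac{1}{375}$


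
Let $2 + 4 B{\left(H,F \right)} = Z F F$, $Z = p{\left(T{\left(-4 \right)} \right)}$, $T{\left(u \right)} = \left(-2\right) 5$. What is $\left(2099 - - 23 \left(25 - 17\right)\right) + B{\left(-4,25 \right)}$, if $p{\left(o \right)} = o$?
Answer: $720$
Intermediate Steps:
$T{\left(u \right)} = -10$
$Z = -10$
$B{\left(H,F \right)} = - \frac{1}{2} - \frac{5 F^{2}}{2}$ ($B{\left(H,F \right)} = - \frac{1}{2} + \frac{- 10 F F}{4} = - \frac{1}{2} + \frac{\left(-10\right) F^{2}}{4} = - \frac{1}{2} - \frac{5 F^{2}}{2}$)
$\left(2099 - - 23 \left(25 - 17\right)\right) + B{\left(-4,25 \right)} = \left(2099 - - 23 \left(25 - 17\right)\right) - \left(\frac{1}{2} + \frac{5 \cdot 25^{2}}{2}\right) = \left(2099 - \left(-23\right) 8\right) - 1563 = \left(2099 - -184\right) - 1563 = \left(2099 + 184\right) - 1563 = 2283 - 1563 = 720$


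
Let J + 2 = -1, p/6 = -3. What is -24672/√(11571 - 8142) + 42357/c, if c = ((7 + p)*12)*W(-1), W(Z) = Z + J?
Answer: 14119/176 - 8224*√381/381 ≈ -341.11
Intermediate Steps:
p = -18 (p = 6*(-3) = -18)
J = -3 (J = -2 - 1 = -3)
W(Z) = -3 + Z (W(Z) = Z - 3 = -3 + Z)
c = 528 (c = ((7 - 18)*12)*(-3 - 1) = -11*12*(-4) = -132*(-4) = 528)
-24672/√(11571 - 8142) + 42357/c = -24672/√(11571 - 8142) + 42357/528 = -24672*√381/1143 + 42357*(1/528) = -24672*√381/1143 + 14119/176 = -8224*√381/381 + 14119/176 = 14119/176 - 8224*√381/381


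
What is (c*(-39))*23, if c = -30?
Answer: 26910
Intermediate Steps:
(c*(-39))*23 = -30*(-39)*23 = 1170*23 = 26910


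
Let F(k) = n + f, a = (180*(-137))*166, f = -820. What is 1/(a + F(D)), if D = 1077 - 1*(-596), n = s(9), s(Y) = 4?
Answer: -1/4094376 ≈ -2.4424e-7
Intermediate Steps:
n = 4
D = 1673 (D = 1077 + 596 = 1673)
a = -4093560 (a = -24660*166 = -4093560)
F(k) = -816 (F(k) = 4 - 820 = -816)
1/(a + F(D)) = 1/(-4093560 - 816) = 1/(-4094376) = -1/4094376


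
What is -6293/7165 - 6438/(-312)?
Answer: 7360809/372580 ≈ 19.756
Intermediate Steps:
-6293/7165 - 6438/(-312) = -6293*1/7165 - 6438*(-1/312) = -6293/7165 + 1073/52 = 7360809/372580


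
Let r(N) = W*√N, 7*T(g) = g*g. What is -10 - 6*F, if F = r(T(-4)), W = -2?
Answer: -10 + 48*√7/7 ≈ 8.1423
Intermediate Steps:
T(g) = g²/7 (T(g) = (g*g)/7 = g²/7)
r(N) = -2*√N
F = -8*√7/7 (F = -2*4*√7/7 = -8*√7/7 ≈ -3.0237)
-10 - 6*F = -10 - (-48)*√7/7 = -10 + 48*√7/7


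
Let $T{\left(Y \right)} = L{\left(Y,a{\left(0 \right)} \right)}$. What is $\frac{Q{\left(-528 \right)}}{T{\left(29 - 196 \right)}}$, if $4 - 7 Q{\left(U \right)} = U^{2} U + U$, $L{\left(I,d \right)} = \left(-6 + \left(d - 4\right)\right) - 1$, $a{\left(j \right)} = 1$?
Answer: $- \frac{73599242}{35} \approx -2.1028 \cdot 10^{6}$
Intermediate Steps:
$L{\left(I,d \right)} = -11 + d$ ($L{\left(I,d \right)} = \left(-6 + \left(-4 + d\right)\right) - 1 = \left(-10 + d\right) - 1 = -11 + d$)
$T{\left(Y \right)} = -10$ ($T{\left(Y \right)} = -11 + 1 = -10$)
$Q{\left(U \right)} = \frac{4}{7} - \frac{U}{7} - \frac{U^{3}}{7}$ ($Q{\left(U \right)} = \frac{4}{7} - \frac{U^{2} U + U}{7} = \frac{4}{7} - \frac{U^{3} + U}{7} = \frac{4}{7} - \frac{U + U^{3}}{7} = \frac{4}{7} - \left(\frac{U}{7} + \frac{U^{3}}{7}\right) = \frac{4}{7} - \frac{U}{7} - \frac{U^{3}}{7}$)
$\frac{Q{\left(-528 \right)}}{T{\left(29 - 196 \right)}} = \frac{\frac{4}{7} - - \frac{528}{7} - \frac{\left(-528\right)^{3}}{7}}{-10} = \left(\frac{4}{7} + \frac{528}{7} - - \frac{147197952}{7}\right) \left(- \frac{1}{10}\right) = \left(\frac{4}{7} + \frac{528}{7} + \frac{147197952}{7}\right) \left(- \frac{1}{10}\right) = \frac{147198484}{7} \left(- \frac{1}{10}\right) = - \frac{73599242}{35}$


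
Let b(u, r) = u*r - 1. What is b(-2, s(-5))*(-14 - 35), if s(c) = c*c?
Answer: 2499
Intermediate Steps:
s(c) = c²
b(u, r) = -1 + r*u (b(u, r) = r*u - 1 = -1 + r*u)
b(-2, s(-5))*(-14 - 35) = (-1 + (-5)²*(-2))*(-14 - 35) = (-1 + 25*(-2))*(-49) = (-1 - 50)*(-49) = -51*(-49) = 2499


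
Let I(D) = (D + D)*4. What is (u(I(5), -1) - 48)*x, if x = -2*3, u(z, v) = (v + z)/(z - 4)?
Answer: 563/2 ≈ 281.50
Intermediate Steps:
I(D) = 8*D (I(D) = (2*D)*4 = 8*D)
u(z, v) = (v + z)/(-4 + z)
x = -6
(u(I(5), -1) - 48)*x = ((-1 + 8*5)/(-4 + 8*5) - 48)*(-6) = ((-1 + 40)/(-4 + 40) - 48)*(-6) = (39/36 - 48)*(-6) = ((1/36)*39 - 48)*(-6) = (13/12 - 48)*(-6) = -563/12*(-6) = 563/2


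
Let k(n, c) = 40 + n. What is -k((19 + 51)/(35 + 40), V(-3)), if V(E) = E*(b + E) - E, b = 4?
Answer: -614/15 ≈ -40.933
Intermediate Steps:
V(E) = -E + E*(4 + E) (V(E) = E*(4 + E) - E = -E + E*(4 + E))
-k((19 + 51)/(35 + 40), V(-3)) = -(40 + (19 + 51)/(35 + 40)) = -(40 + 70/75) = -(40 + 70*(1/75)) = -(40 + 14/15) = -1*614/15 = -614/15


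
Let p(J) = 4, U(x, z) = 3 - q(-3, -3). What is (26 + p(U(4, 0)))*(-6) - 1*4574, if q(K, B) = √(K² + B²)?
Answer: -4754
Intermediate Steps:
q(K, B) = √(B² + K²)
U(x, z) = 3 - 3*√2 (U(x, z) = 3 - √((-3)² + (-3)²) = 3 - √(9 + 9) = 3 - √18 = 3 - 3*√2)
(26 + p(U(4, 0)))*(-6) - 1*4574 = (26 + 4)*(-6) - 1*4574 = 30*(-6) - 4574 = -180 - 4574 = -4754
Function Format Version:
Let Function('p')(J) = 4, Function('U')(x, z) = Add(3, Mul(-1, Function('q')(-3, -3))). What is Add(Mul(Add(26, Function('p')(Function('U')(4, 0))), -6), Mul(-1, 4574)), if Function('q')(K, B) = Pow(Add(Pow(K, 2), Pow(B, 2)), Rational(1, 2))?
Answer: -4754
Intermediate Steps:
Function('q')(K, B) = Pow(Add(Pow(B, 2), Pow(K, 2)), Rational(1, 2))
Function('U')(x, z) = Add(3, Mul(-3, Pow(2, Rational(1, 2)))) (Function('U')(x, z) = Add(3, Mul(-1, Pow(Add(Pow(-3, 2), Pow(-3, 2)), Rational(1, 2)))) = Add(3, Mul(-1, Pow(Add(9, 9), Rational(1, 2)))) = Add(3, Mul(-1, Pow(18, Rational(1, 2)))) = Add(3, Mul(-1, Mul(3, Pow(2, Rational(1, 2))))) = Add(3, Mul(-3, Pow(2, Rational(1, 2)))))
Add(Mul(Add(26, Function('p')(Function('U')(4, 0))), -6), Mul(-1, 4574)) = Add(Mul(Add(26, 4), -6), Mul(-1, 4574)) = Add(Mul(30, -6), -4574) = Add(-180, -4574) = -4754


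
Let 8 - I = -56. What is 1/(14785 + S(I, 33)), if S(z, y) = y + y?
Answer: 1/14851 ≈ 6.7336e-5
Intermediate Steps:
I = 64 (I = 8 - 1*(-56) = 8 + 56 = 64)
S(z, y) = 2*y
1/(14785 + S(I, 33)) = 1/(14785 + 2*33) = 1/(14785 + 66) = 1/14851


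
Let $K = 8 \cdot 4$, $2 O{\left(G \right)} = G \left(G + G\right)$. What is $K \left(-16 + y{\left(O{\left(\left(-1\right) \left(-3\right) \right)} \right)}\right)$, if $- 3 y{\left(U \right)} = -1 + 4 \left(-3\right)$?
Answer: $- \frac{1120}{3} \approx -373.33$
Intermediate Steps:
$O{\left(G \right)} = G^{2}$ ($O{\left(G \right)} = \frac{G \left(G + G\right)}{2} = \frac{G 2 G}{2} = \frac{2 G^{2}}{2} = G^{2}$)
$K = 32$
$y{\left(U \right)} = \frac{13}{3}$ ($y{\left(U \right)} = - \frac{-1 + 4 \left(-3\right)}{3} = - \frac{-1 - 12}{3} = \left(- \frac{1}{3}\right) \left(-13\right) = \frac{13}{3}$)
$K \left(-16 + y{\left(O{\left(\left(-1\right) \left(-3\right) \right)} \right)}\right) = 32 \left(-16 + \frac{13}{3}\right) = 32 \left(- \frac{35}{3}\right) = - \frac{1120}{3}$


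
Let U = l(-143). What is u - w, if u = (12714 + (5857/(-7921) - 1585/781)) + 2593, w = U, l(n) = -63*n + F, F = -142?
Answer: 39822649338/6186301 ≈ 6437.2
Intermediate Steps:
l(n) = -142 - 63*n (l(n) = -63*n - 142 = -142 - 63*n)
U = 8867 (U = -142 - 63*(-143) = -142 + 9009 = 8867)
w = 8867
u = 94676580305/6186301 (u = (12714 + (5857*(-1/7921) - 1585*1/781)) + 2593 = (12714 + (-5857/7921 - 1585/781)) + 2593 = (12714 - 17129102/6186301) + 2593 = 78635501812/6186301 + 2593 = 94676580305/6186301 ≈ 15304.)
u - w = 94676580305/6186301 - 1*8867 = 94676580305/6186301 - 8867 = 39822649338/6186301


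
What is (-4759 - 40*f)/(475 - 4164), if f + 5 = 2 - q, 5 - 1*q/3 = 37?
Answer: 8479/3689 ≈ 2.2985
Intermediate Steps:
q = -96 (q = 15 - 3*37 = 15 - 111 = -96)
f = 93 (f = -5 + (2 - 1*(-96)) = -5 + (2 + 96) = -5 + 98 = 93)
(-4759 - 40*f)/(475 - 4164) = (-4759 - 40*93)/(475 - 4164) = (-4759 - 3720)/(-3689) = -8479*(-1/3689) = 8479/3689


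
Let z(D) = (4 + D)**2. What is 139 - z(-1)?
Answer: 130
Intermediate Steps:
139 - z(-1) = 139 - (4 - 1)**2 = 139 - 1*3**2 = 139 - 1*9 = 139 - 9 = 130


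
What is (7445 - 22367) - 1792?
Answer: -16714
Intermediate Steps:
(7445 - 22367) - 1792 = -14922 - 1792 = -16714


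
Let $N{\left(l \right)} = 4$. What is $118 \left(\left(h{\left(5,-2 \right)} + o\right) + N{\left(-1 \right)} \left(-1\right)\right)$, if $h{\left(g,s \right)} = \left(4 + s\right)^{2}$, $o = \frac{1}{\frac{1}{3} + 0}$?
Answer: $354$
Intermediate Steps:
$o = 3$ ($o = \frac{1}{\frac{1}{3} + 0} = \frac{1}{\frac{1}{3}} = 3$)
$118 \left(\left(h{\left(5,-2 \right)} + o\right) + N{\left(-1 \right)} \left(-1\right)\right) = 118 \left(\left(\left(4 - 2\right)^{2} + 3\right) + 4 \left(-1\right)\right) = 118 \left(\left(2^{2} + 3\right) - 4\right) = 118 \left(\left(4 + 3\right) - 4\right) = 118 \left(7 - 4\right) = 118 \cdot 3 = 354$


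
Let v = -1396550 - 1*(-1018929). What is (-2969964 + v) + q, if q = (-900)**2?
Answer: -2537585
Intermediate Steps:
v = -377621 (v = -1396550 + 1018929 = -377621)
q = 810000
(-2969964 + v) + q = (-2969964 - 377621) + 810000 = -3347585 + 810000 = -2537585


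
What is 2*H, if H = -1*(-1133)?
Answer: 2266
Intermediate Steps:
H = 1133
2*H = 2*1133 = 2266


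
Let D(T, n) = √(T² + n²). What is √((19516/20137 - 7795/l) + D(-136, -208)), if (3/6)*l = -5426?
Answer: √(20145735410684507 + 95507858204344352*√965)/109263362 ≈ 15.818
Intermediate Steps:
l = -10852 (l = 2*(-5426) = -10852)
√((19516/20137 - 7795/l) + D(-136, -208)) = √((19516/20137 - 7795/(-10852)) + √((-136)² + (-208)²)) = √((19516*(1/20137) - 7795*(-1/10852)) + √(18496 + 43264)) = √((19516/20137 + 7795/10852) + √61760) = √(368755547/218526724 + 8*√965)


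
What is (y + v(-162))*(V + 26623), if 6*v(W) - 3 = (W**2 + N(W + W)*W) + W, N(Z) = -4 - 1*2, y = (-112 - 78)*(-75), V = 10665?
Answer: 699504236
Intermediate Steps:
y = 14250 (y = -190*(-75) = 14250)
N(Z) = -6 (N(Z) = -4 - 2 = -6)
v(W) = 1/2 - 5*W/6 + W**2/6 (v(W) = 1/2 + ((W**2 - 6*W) + W)/6 = 1/2 + (W**2 - 5*W)/6 = 1/2 + (-5*W/6 + W**2/6) = 1/2 - 5*W/6 + W**2/6)
(y + v(-162))*(V + 26623) = (14250 + (1/2 - 5/6*(-162) + (1/6)*(-162)**2))*(10665 + 26623) = (14250 + (1/2 + 135 + (1/6)*26244))*37288 = (14250 + (1/2 + 135 + 4374))*37288 = (14250 + 9019/2)*37288 = (37519/2)*37288 = 699504236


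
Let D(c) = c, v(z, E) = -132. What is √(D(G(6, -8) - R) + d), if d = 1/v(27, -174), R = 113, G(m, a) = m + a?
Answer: I*√500973/66 ≈ 10.724*I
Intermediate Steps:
G(m, a) = a + m
d = -1/132 (d = 1/(-132) = -1/132 ≈ -0.0075758)
√(D(G(6, -8) - R) + d) = √(((-8 + 6) - 1*113) - 1/132) = √((-2 - 113) - 1/132) = √(-115 - 1/132) = √(-15181/132) = I*√500973/66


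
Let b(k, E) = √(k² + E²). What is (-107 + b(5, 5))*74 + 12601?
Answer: 4683 + 370*√2 ≈ 5206.3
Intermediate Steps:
b(k, E) = √(E² + k²)
(-107 + b(5, 5))*74 + 12601 = (-107 + √(5² + 5²))*74 + 12601 = (-107 + √(25 + 25))*74 + 12601 = (-107 + √50)*74 + 12601 = (-107 + 5*√2)*74 + 12601 = (-7918 + 370*√2) + 12601 = 4683 + 370*√2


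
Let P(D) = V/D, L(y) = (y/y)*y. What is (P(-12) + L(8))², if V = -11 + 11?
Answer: 64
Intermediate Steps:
L(y) = y (L(y) = 1*y = y)
V = 0
P(D) = 0 (P(D) = 0/D = 0)
(P(-12) + L(8))² = (0 + 8)² = 8² = 64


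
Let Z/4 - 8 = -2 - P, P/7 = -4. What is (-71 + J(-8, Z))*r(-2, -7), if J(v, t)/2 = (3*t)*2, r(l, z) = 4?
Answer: 6244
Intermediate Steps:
P = -28 (P = 7*(-4) = -28)
Z = 136 (Z = 32 + 4*(-2 - 1*(-28)) = 32 + 4*(-2 + 28) = 32 + 4*26 = 32 + 104 = 136)
J(v, t) = 12*t (J(v, t) = 2*((3*t)*2) = 2*(6*t) = 12*t)
(-71 + J(-8, Z))*r(-2, -7) = (-71 + 12*136)*4 = (-71 + 1632)*4 = 1561*4 = 6244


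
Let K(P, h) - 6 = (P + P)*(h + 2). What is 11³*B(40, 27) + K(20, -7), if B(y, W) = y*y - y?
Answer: 2076166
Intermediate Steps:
K(P, h) = 6 + 2*P*(2 + h) (K(P, h) = 6 + (P + P)*(h + 2) = 6 + (2*P)*(2 + h) = 6 + 2*P*(2 + h))
B(y, W) = y² - y
11³*B(40, 27) + K(20, -7) = 11³*(40*(-1 + 40)) + (6 + 4*20 + 2*20*(-7)) = 1331*(40*39) + (6 + 80 - 280) = 1331*1560 - 194 = 2076360 - 194 = 2076166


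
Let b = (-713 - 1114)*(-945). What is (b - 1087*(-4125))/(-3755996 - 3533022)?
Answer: -3105195/3644509 ≈ -0.85202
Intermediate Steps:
b = 1726515 (b = -1827*(-945) = 1726515)
(b - 1087*(-4125))/(-3755996 - 3533022) = (1726515 - 1087*(-4125))/(-3755996 - 3533022) = (1726515 + 4483875)/(-7289018) = 6210390*(-1/7289018) = -3105195/3644509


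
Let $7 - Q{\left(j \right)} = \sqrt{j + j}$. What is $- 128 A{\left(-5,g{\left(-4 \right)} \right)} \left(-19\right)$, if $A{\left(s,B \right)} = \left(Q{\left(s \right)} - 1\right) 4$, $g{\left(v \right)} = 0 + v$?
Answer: $58368 - 9728 i \sqrt{10} \approx 58368.0 - 30763.0 i$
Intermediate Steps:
$g{\left(v \right)} = v$
$Q{\left(j \right)} = 7 - \sqrt{2} \sqrt{j}$ ($Q{\left(j \right)} = 7 - \sqrt{j + j} = 7 - \sqrt{2 j} = 7 - \sqrt{2} \sqrt{j}$)
$A{\left(s,B \right)} = 24 - 4 \sqrt{2} \sqrt{s}$ ($A{\left(s,B \right)} = \left(\left(7 - \sqrt{2} \sqrt{s}\right) - 1\right) 4 = \left(6 - \sqrt{2} \sqrt{s}\right) 4 = 24 - 4 \sqrt{2} \sqrt{s}$)
$- 128 A{\left(-5,g{\left(-4 \right)} \right)} \left(-19\right) = - 128 \left(24 - 4 \sqrt{2} \sqrt{-5}\right) \left(-19\right) = - 128 \left(24 - 4 \sqrt{2} i \sqrt{5}\right) \left(-19\right) = - 128 \left(24 - 4 i \sqrt{10}\right) \left(-19\right) = - 128 \left(-456 + 76 i \sqrt{10}\right) = 58368 - 9728 i \sqrt{10}$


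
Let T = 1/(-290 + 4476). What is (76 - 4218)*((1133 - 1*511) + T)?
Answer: -5392248203/2093 ≈ -2.5763e+6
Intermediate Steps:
T = 1/4186 ≈ 0.00023889
(76 - 4218)*((1133 - 1*511) + T) = (76 - 4218)*((1133 - 1*511) + 1/4186) = -4142*((1133 - 511) + 1/4186) = -4142*(622 + 1/4186) = -4142*2603693/4186 = -5392248203/2093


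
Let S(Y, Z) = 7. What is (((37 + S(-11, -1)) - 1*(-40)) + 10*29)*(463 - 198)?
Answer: 99110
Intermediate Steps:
(((37 + S(-11, -1)) - 1*(-40)) + 10*29)*(463 - 198) = (((37 + 7) - 1*(-40)) + 10*29)*(463 - 198) = ((44 + 40) + 290)*265 = (84 + 290)*265 = 374*265 = 99110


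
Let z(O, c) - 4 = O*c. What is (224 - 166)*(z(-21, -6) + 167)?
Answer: 17226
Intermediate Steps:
z(O, c) = 4 + O*c
(224 - 166)*(z(-21, -6) + 167) = (224 - 166)*((4 - 21*(-6)) + 167) = 58*((4 + 126) + 167) = 58*(130 + 167) = 58*297 = 17226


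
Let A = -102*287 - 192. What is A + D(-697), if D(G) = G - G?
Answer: -29466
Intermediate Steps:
A = -29466 (A = -29274 - 192 = -29466)
D(G) = 0
A + D(-697) = -29466 + 0 = -29466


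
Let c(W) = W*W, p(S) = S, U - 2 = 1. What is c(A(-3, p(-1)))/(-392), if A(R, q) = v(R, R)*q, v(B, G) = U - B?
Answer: -9/98 ≈ -0.091837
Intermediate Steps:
U = 3 (U = 2 + 1 = 3)
v(B, G) = 3 - B
A(R, q) = q*(3 - R) (A(R, q) = (3 - R)*q = q*(3 - R))
c(W) = W²
c(A(-3, p(-1)))/(-392) = (-(3 - 1*(-3)))²/(-392) = (-(3 + 3))²*(-1/392) = (-1*6)²*(-1/392) = (-6)²*(-1/392) = 36*(-1/392) = -9/98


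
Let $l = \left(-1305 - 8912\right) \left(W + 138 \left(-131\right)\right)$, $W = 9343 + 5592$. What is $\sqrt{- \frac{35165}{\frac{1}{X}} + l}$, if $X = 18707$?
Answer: $2 i \sqrt{156429906} \approx 25014.0 i$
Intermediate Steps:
$W = 14935$
$l = 32112031$ ($l = \left(-1305 - 8912\right) \left(14935 + 138 \left(-131\right)\right) = - 10217 \left(14935 - 18078\right) = \left(-10217\right) \left(-3143\right) = 32112031$)
$\sqrt{- \frac{35165}{\frac{1}{X}} + l} = \sqrt{- \frac{35165}{\frac{1}{18707}} + 32112031} = \sqrt{- 35165 \frac{1}{\frac{1}{18707}} + 32112031} = \sqrt{\left(-35165\right) 18707 + 32112031} = \sqrt{-657831655 + 32112031} = \sqrt{-625719624} = 2 i \sqrt{156429906}$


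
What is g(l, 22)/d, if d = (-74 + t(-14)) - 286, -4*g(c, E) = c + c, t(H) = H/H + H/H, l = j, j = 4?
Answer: 1/179 ≈ 0.0055866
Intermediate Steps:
l = 4
t(H) = 2 (t(H) = 1 + 1 = 2)
g(c, E) = -c/2 (g(c, E) = -(c + c)/4 = -c/2)
d = -358 (d = (-74 + 2) - 286 = -72 - 286 = -358)
g(l, 22)/d = -½*4/(-358) = -2*(-1/358) = 1/179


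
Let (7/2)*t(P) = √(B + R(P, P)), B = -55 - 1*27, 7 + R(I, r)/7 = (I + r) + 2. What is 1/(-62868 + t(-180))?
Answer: -256711/16138908027 - 7*I*√293/32277816054 ≈ -1.5906e-5 - 3.7122e-9*I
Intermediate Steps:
R(I, r) = -35 + 7*I + 7*r (R(I, r) = -49 + 7*((I + r) + 2) = -49 + 7*(2 + I + r) = -49 + (14 + 7*I + 7*r) = -35 + 7*I + 7*r)
B = -82 (B = -55 - 27 = -82)
t(P) = 2*√(-117 + 14*P)/7 (t(P) = 2*√(-82 + (-35 + 7*P + 7*P))/7 = 2*√(-82 + (-35 + 14*P))/7 = 2*√(-117 + 14*P)/7)
1/(-62868 + t(-180)) = 1/(-62868 + 2*√(-117 + 14*(-180))/7) = 1/(-62868 + 2*√(-117 - 2520)/7) = 1/(-62868 + 2*√(-2637)/7) = 1/(-62868 + 2*(3*I*√293)/7) = 1/(-62868 + 6*I*√293/7)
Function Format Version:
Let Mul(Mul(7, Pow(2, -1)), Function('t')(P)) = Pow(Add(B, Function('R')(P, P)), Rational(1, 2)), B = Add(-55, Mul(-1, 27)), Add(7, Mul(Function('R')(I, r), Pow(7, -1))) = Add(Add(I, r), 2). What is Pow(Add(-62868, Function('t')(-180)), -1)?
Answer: Add(Rational(-256711, 16138908027), Mul(Rational(-7, 32277816054), I, Pow(293, Rational(1, 2)))) ≈ Add(-1.5906e-5, Mul(-3.7122e-9, I))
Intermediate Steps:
Function('R')(I, r) = Add(-35, Mul(7, I), Mul(7, r)) (Function('R')(I, r) = Add(-49, Mul(7, Add(Add(I, r), 2))) = Add(-49, Mul(7, Add(2, I, r))) = Add(-49, Add(14, Mul(7, I), Mul(7, r))) = Add(-35, Mul(7, I), Mul(7, r)))
B = -82 (B = Add(-55, -27) = -82)
Function('t')(P) = Mul(Rational(2, 7), Pow(Add(-117, Mul(14, P)), Rational(1, 2))) (Function('t')(P) = Mul(Rational(2, 7), Pow(Add(-82, Add(-35, Mul(7, P), Mul(7, P))), Rational(1, 2))) = Mul(Rational(2, 7), Pow(Add(-82, Add(-35, Mul(14, P))), Rational(1, 2))) = Mul(Rational(2, 7), Pow(Add(-117, Mul(14, P)), Rational(1, 2))))
Pow(Add(-62868, Function('t')(-180)), -1) = Pow(Add(-62868, Mul(Rational(2, 7), Pow(Add(-117, Mul(14, -180)), Rational(1, 2)))), -1) = Pow(Add(-62868, Mul(Rational(2, 7), Pow(Add(-117, -2520), Rational(1, 2)))), -1) = Pow(Add(-62868, Mul(Rational(2, 7), Pow(-2637, Rational(1, 2)))), -1) = Pow(Add(-62868, Mul(Rational(2, 7), Mul(3, I, Pow(293, Rational(1, 2))))), -1) = Pow(Add(-62868, Mul(Rational(6, 7), I, Pow(293, Rational(1, 2)))), -1)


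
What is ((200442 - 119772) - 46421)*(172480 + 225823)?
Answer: 13641479447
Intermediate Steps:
((200442 - 119772) - 46421)*(172480 + 225823) = (80670 - 46421)*398303 = 34249*398303 = 13641479447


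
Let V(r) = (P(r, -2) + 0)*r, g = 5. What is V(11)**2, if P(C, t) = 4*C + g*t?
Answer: 139876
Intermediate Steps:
P(C, t) = 4*C + 5*t
V(r) = r*(-10 + 4*r) (V(r) = ((4*r + 5*(-2)) + 0)*r = ((4*r - 10) + 0)*r = ((-10 + 4*r) + 0)*r = (-10 + 4*r)*r = r*(-10 + 4*r))
V(11)**2 = (2*11*(-5 + 2*11))**2 = (2*11*(-5 + 22))**2 = (2*11*17)**2 = 374**2 = 139876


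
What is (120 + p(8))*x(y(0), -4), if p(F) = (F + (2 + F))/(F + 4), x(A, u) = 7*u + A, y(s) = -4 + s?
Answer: -3888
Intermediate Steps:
x(A, u) = A + 7*u
p(F) = (2 + 2*F)/(4 + F)
(120 + p(8))*x(y(0), -4) = (120 + 2*(1 + 8)/(4 + 8))*((-4 + 0) + 7*(-4)) = (120 + 2*9/12)*(-4 - 28) = (120 + 2*(1/12)*9)*(-32) = (120 + 3/2)*(-32) = (243/2)*(-32) = -3888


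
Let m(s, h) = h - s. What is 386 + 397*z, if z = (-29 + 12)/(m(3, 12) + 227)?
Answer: 84347/236 ≈ 357.40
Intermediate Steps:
z = -17/236 (z = (-29 + 12)/((12 - 1*3) + 227) = -17/((12 - 3) + 227) = -17/(9 + 227) = -17/236 ≈ -0.072034)
386 + 397*z = 386 + 397*(-17/236) = 386 - 6749/236 = 84347/236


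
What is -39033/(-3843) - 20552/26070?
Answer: 52144943/5565945 ≈ 9.3686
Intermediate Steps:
-39033/(-3843) - 20552/26070 = -39033*(-1/3843) - 20552*1/26070 = 4337/427 - 10276/13035 = 52144943/5565945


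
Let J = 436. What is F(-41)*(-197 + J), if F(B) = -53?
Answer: -12667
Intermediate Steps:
F(-41)*(-197 + J) = -53*(-197 + 436) = -53*239 = -12667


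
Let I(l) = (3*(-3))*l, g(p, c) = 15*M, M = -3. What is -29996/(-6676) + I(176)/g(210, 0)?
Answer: 331239/8345 ≈ 39.693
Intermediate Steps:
g(p, c) = -45 (g(p, c) = 15*(-3) = -45)
I(l) = -9*l
-29996/(-6676) + I(176)/g(210, 0) = -29996/(-6676) - 9*176/(-45) = -29996*(-1/6676) - 1584*(-1/45) = 7499/1669 + 176/5 = 331239/8345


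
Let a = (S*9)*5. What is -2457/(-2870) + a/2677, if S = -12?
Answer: 718227/1097570 ≈ 0.65438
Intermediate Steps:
a = -540 (a = -12*9*5 = -108*5 = -540)
-2457/(-2870) + a/2677 = -2457/(-2870) - 540/2677 = -2457*(-1/2870) - 540*1/2677 = 351/410 - 540/2677 = 718227/1097570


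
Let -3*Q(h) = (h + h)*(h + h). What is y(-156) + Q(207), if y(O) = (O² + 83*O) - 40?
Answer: -45784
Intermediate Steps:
Q(h) = -4*h²/3 (Q(h) = -(h + h)*(h + h)/3 = -2*h*2*h/3 = -4*h²/3)
y(O) = -40 + O² + 83*O
y(-156) + Q(207) = (-40 + (-156)² + 83*(-156)) - 4/3*207² = (-40 + 24336 - 12948) - 4/3*42849 = 11348 - 57132 = -45784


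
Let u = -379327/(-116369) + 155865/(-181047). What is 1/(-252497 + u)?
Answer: -7022752781/1773207162890429 ≈ -3.9605e-6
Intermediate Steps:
u = 16846053728/7022752781 (u = -379327*(-1/116369) + 155865*(-1/181047) = 379327/116369 - 51955/60349 = 16846053728/7022752781 ≈ 2.3988)
1/(-252497 + u) = 1/(-252497 + 16846053728/7022752781) = 1/(-1773207162890429/7022752781) = -7022752781/1773207162890429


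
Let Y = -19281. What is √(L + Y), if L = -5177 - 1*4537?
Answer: I*√28995 ≈ 170.28*I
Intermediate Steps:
L = -9714 (L = -5177 - 4537 = -9714)
√(L + Y) = √(-9714 - 19281) = √(-28995) = I*√28995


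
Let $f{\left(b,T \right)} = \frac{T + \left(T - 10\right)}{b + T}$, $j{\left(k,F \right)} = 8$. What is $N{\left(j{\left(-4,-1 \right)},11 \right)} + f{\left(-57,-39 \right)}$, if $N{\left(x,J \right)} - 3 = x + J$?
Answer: $\frac{275}{12} \approx 22.917$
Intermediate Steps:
$f{\left(b,T \right)} = \frac{-10 + 2 T}{T + b}$ ($f{\left(b,T \right)} = \frac{T + \left(-10 + T\right)}{T + b} = \frac{-10 + 2 T}{T + b}$)
$N{\left(x,J \right)} = 3 + J + x$ ($N{\left(x,J \right)} = 3 + \left(x + J\right) = 3 + \left(J + x\right) = 3 + J + x$)
$N{\left(j{\left(-4,-1 \right)},11 \right)} + f{\left(-57,-39 \right)} = \left(3 + 11 + 8\right) + \frac{2 \left(-5 - 39\right)}{-39 - 57} = 22 + 2 \frac{1}{-96} \left(-44\right) = 22 + 2 \left(- \frac{1}{96}\right) \left(-44\right) = 22 + \frac{11}{12} = \frac{275}{12}$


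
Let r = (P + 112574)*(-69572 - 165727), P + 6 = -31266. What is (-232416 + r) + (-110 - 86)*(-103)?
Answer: -19130491526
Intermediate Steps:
P = -31272 (P = -6 - 31266 = -31272)
r = -19130279298 (r = (-31272 + 112574)*(-69572 - 165727) = 81302*(-235299) = -19130279298)
(-232416 + r) + (-110 - 86)*(-103) = (-232416 - 19130279298) + (-110 - 86)*(-103) = -19130511714 - 196*(-103) = -19130511714 + 20188 = -19130491526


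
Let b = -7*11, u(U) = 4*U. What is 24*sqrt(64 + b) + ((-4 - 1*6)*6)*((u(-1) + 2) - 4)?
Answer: 360 + 24*I*sqrt(13) ≈ 360.0 + 86.533*I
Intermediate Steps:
b = -77
24*sqrt(64 + b) + ((-4 - 1*6)*6)*((u(-1) + 2) - 4) = 24*sqrt(64 - 77) + ((-4 - 1*6)*6)*((4*(-1) + 2) - 4) = 24*sqrt(-13) + ((-4 - 6)*6)*((-4 + 2) - 4) = 24*(I*sqrt(13)) + (-10*6)*(-2 - 4) = 24*I*sqrt(13) - 60*(-6) = 24*I*sqrt(13) + 360 = 360 + 24*I*sqrt(13)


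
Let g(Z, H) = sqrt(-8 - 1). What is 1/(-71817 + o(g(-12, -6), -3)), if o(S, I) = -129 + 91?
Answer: -1/71855 ≈ -1.3917e-5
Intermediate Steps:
g(Z, H) = 3*I (g(Z, H) = sqrt(-9) = 3*I)
o(S, I) = -38
1/(-71817 + o(g(-12, -6), -3)) = 1/(-71817 - 38) = 1/(-71855) = -1/71855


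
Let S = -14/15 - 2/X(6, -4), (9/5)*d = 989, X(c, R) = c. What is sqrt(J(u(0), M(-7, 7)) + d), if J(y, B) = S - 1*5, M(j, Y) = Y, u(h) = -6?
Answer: sqrt(122215)/15 ≈ 23.306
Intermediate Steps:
d = 4945/9 (d = (5/9)*989 = 4945/9 ≈ 549.44)
S = -19/15 (S = -14/15 - 2/6 = -14*1/15 - 2*1/6 = -14/15 - 1/3 = -19/15 ≈ -1.2667)
J(y, B) = -94/15 (J(y, B) = -19/15 - 1*5 = -19/15 - 5 = -94/15)
sqrt(J(u(0), M(-7, 7)) + d) = sqrt(-94/15 + 4945/9) = sqrt(24443/45) = sqrt(122215)/15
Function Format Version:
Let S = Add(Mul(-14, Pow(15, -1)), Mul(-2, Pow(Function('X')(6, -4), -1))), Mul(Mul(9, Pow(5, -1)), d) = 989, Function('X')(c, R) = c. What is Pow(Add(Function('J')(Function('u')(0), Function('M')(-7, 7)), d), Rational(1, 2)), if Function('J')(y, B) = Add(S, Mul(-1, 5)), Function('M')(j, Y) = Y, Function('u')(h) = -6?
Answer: Mul(Rational(1, 15), Pow(122215, Rational(1, 2))) ≈ 23.306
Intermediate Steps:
d = Rational(4945, 9) (d = Mul(Rational(5, 9), 989) = Rational(4945, 9) ≈ 549.44)
S = Rational(-19, 15) (S = Add(Mul(-14, Pow(15, -1)), Mul(-2, Pow(6, -1))) = Add(Mul(-14, Rational(1, 15)), Mul(-2, Rational(1, 6))) = Add(Rational(-14, 15), Rational(-1, 3)) = Rational(-19, 15) ≈ -1.2667)
Function('J')(y, B) = Rational(-94, 15) (Function('J')(y, B) = Add(Rational(-19, 15), Mul(-1, 5)) = Add(Rational(-19, 15), -5) = Rational(-94, 15))
Pow(Add(Function('J')(Function('u')(0), Function('M')(-7, 7)), d), Rational(1, 2)) = Pow(Add(Rational(-94, 15), Rational(4945, 9)), Rational(1, 2)) = Pow(Rational(24443, 45), Rational(1, 2)) = Mul(Rational(1, 15), Pow(122215, Rational(1, 2)))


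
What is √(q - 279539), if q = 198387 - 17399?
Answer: I*√98551 ≈ 313.93*I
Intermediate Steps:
q = 180988
√(q - 279539) = √(180988 - 279539) = √(-98551) = I*√98551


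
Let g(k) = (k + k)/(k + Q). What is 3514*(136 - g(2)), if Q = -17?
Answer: 7182616/15 ≈ 4.7884e+5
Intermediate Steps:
g(k) = 2*k/(-17 + k) (g(k) = (k + k)/(k - 17) = (2*k)/(-17 + k) = 2*k/(-17 + k))
3514*(136 - g(2)) = 3514*(136 - 2*2/(-17 + 2)) = 3514*(136 - 2*2/(-15)) = 3514*(136 - 2*2*(-1)/15) = 3514*(136 - 1*(-4/15)) = 3514*(136 + 4/15) = 3514*(2044/15) = 7182616/15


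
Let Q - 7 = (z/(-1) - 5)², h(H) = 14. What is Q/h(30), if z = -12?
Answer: 4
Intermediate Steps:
Q = 56 (Q = 7 + (-12/(-1) - 5)² = 7 + (-12*(-1) - 5)² = 7 + (12 - 5)² = 7 + 7² = 7 + 49 = 56)
Q/h(30) = 56/14 = 56*(1/14) = 4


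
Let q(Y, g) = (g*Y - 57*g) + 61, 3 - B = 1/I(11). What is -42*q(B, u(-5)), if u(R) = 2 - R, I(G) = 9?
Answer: 40040/3 ≈ 13347.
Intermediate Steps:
B = 26/9 (B = 3 - 1/9 = 3 - 1*⅑ = 3 - ⅑ = 26/9 ≈ 2.8889)
q(Y, g) = 61 - 57*g + Y*g (q(Y, g) = (Y*g - 57*g) + 61 = (-57*g + Y*g) + 61 = 61 - 57*g + Y*g)
-42*q(B, u(-5)) = -42*(61 - 57*(2 - 1*(-5)) + 26*(2 - 1*(-5))/9) = -42*(61 - 57*(2 + 5) + 26*(2 + 5)/9) = -42*(61 - 57*7 + (26/9)*7) = -42*(61 - 399 + 182/9) = -42*(-2860/9) = 40040/3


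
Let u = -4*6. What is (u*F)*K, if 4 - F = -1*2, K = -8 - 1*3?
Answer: 1584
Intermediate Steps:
K = -11 (K = -8 - 3 = -11)
u = -24
F = 6 (F = 4 - (-1)*2 = 4 - 1*(-2) = 4 + 2 = 6)
(u*F)*K = -24*6*(-11) = -144*(-11) = 1584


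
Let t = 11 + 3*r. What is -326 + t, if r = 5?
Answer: -300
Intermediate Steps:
t = 26 (t = 11 + 3*5 = 11 + 15 = 26)
-326 + t = -326 + 26 = -300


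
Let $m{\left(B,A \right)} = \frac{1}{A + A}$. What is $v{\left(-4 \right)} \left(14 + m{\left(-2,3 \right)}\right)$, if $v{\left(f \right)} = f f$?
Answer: $\frac{680}{3} \approx 226.67$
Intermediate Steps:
$m{\left(B,A \right)} = \frac{1}{2 A}$
$v{\left(f \right)} = f^{2}$
$v{\left(-4 \right)} \left(14 + m{\left(-2,3 \right)}\right) = \left(-4\right)^{2} \left(14 + \frac{1}{2 \cdot 3}\right) = 16 \left(14 + \frac{1}{2} \cdot \frac{1}{3}\right) = 16 \left(14 + \frac{1}{6}\right) = 16 \cdot \frac{85}{6} = \frac{680}{3}$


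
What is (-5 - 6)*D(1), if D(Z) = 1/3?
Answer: -11/3 ≈ -3.6667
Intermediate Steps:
D(Z) = 1/3
(-5 - 6)*D(1) = (-5 - 6)*(1/3) = -11*1/3 = -11/3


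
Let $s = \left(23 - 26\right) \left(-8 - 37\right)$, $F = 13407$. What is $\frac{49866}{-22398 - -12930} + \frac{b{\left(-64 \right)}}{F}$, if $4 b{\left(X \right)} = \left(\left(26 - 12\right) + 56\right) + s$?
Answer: $- \frac{1810483}{344004} \approx -5.263$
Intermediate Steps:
$s = 135$ ($s = \left(-3\right) \left(-45\right) = 135$)
$b{\left(X \right)} = \frac{205}{4}$ ($b{\left(X \right)} = \frac{\left(\left(26 - 12\right) + 56\right) + 135}{4} = \frac{\left(14 + 56\right) + 135}{4} = \frac{70 + 135}{4} = \frac{1}{4} \cdot 205 = \frac{205}{4}$)
$\frac{49866}{-22398 - -12930} + \frac{b{\left(-64 \right)}}{F} = \frac{49866}{-22398 - -12930} + \frac{205}{4 \cdot 13407} = \frac{49866}{-22398 + 12930} + \frac{205}{4} \cdot \frac{1}{13407} = \frac{49866}{-9468} + \frac{5}{1308} = 49866 \left(- \frac{1}{9468}\right) + \frac{5}{1308} = - \frac{8311}{1578} + \frac{5}{1308} = - \frac{1810483}{344004}$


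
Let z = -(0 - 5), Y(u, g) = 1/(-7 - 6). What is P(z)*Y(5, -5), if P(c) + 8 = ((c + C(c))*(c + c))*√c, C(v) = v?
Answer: 8/13 - 100*√5/13 ≈ -16.585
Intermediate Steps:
Y(u, g) = -1/13 (Y(u, g) = 1/(-13) = -1/13)
z = 5 (z = -1*(-5) = 5)
P(c) = -8 + 4*c^(5/2) (P(c) = -8 + ((c + c)*(c + c))*√c = -8 + ((2*c)*(2*c))*√c = -8 + (4*c²)*√c = -8 + 4*c^(5/2))
P(z)*Y(5, -5) = (-8 + 4*5^(5/2))*(-1/13) = (-8 + 4*(25*√5))*(-1/13) = (-8 + 100*√5)*(-1/13) = 8/13 - 100*√5/13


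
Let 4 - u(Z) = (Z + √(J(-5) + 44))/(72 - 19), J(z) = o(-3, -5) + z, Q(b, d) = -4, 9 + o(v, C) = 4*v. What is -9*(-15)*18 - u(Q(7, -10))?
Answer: 128574/53 + 3*√2/53 ≈ 2426.0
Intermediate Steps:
o(v, C) = -9 + 4*v
J(z) = -21 + z (J(z) = (-9 + 4*(-3)) + z = (-9 - 12) + z = -21 + z)
u(Z) = 4 - 3*√2/53 - Z/53 (u(Z) = 4 - (Z + √((-21 - 5) + 44))/(72 - 19) = 4 - (Z + √(-26 + 44))/53 = 4 - (Z + √18)/53 = 4 - (Z + 3*√2)/53 = 4 - (Z/53 + 3*√2/53) = 4 + (-3*√2/53 - Z/53) = 4 - 3*√2/53 - Z/53)
-9*(-15)*18 - u(Q(7, -10)) = -9*(-15)*18 - (4 - 3*√2/53 - 1/53*(-4)) = 135*18 - (4 - 3*√2/53 + 4/53) = 2430 - (216/53 - 3*√2/53) = 2430 + (-216/53 + 3*√2/53) = 128574/53 + 3*√2/53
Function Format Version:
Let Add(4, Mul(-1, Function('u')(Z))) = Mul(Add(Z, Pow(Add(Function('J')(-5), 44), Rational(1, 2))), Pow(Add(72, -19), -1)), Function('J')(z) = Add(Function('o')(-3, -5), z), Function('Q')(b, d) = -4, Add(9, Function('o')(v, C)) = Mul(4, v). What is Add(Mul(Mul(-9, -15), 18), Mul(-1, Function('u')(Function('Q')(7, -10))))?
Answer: Add(Rational(128574, 53), Mul(Rational(3, 53), Pow(2, Rational(1, 2)))) ≈ 2426.0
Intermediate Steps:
Function('o')(v, C) = Add(-9, Mul(4, v))
Function('J')(z) = Add(-21, z) (Function('J')(z) = Add(Add(-9, Mul(4, -3)), z) = Add(Add(-9, -12), z) = Add(-21, z))
Function('u')(Z) = Add(4, Mul(Rational(-3, 53), Pow(2, Rational(1, 2))), Mul(Rational(-1, 53), Z)) (Function('u')(Z) = Add(4, Mul(-1, Mul(Add(Z, Pow(Add(Add(-21, -5), 44), Rational(1, 2))), Pow(Add(72, -19), -1)))) = Add(4, Mul(-1, Mul(Add(Z, Pow(Add(-26, 44), Rational(1, 2))), Pow(53, -1)))) = Add(4, Mul(-1, Mul(Add(Z, Pow(18, Rational(1, 2))), Rational(1, 53)))) = Add(4, Mul(-1, Mul(Add(Z, Mul(3, Pow(2, Rational(1, 2)))), Rational(1, 53)))) = Add(4, Mul(-1, Add(Mul(Rational(1, 53), Z), Mul(Rational(3, 53), Pow(2, Rational(1, 2)))))) = Add(4, Add(Mul(Rational(-3, 53), Pow(2, Rational(1, 2))), Mul(Rational(-1, 53), Z))) = Add(4, Mul(Rational(-3, 53), Pow(2, Rational(1, 2))), Mul(Rational(-1, 53), Z)))
Add(Mul(Mul(-9, -15), 18), Mul(-1, Function('u')(Function('Q')(7, -10)))) = Add(Mul(Mul(-9, -15), 18), Mul(-1, Add(4, Mul(Rational(-3, 53), Pow(2, Rational(1, 2))), Mul(Rational(-1, 53), -4)))) = Add(Mul(135, 18), Mul(-1, Add(4, Mul(Rational(-3, 53), Pow(2, Rational(1, 2))), Rational(4, 53)))) = Add(2430, Mul(-1, Add(Rational(216, 53), Mul(Rational(-3, 53), Pow(2, Rational(1, 2)))))) = Add(2430, Add(Rational(-216, 53), Mul(Rational(3, 53), Pow(2, Rational(1, 2))))) = Add(Rational(128574, 53), Mul(Rational(3, 53), Pow(2, Rational(1, 2))))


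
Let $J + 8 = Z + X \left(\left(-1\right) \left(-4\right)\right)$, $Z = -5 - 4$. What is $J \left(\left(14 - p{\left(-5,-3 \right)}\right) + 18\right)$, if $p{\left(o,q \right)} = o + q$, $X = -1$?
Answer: $-840$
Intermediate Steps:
$Z = -9$
$J = -21$ ($J = -8 - \left(9 - -4\right) = -8 - 13 = -21$)
$J \left(\left(14 - p{\left(-5,-3 \right)}\right) + 18\right) = - 21 \left(\left(14 - \left(-5 - 3\right)\right) + 18\right) = - 21 \left(\left(14 - -8\right) + 18\right) = - 21 \left(\left(14 + 8\right) + 18\right) = - 21 \left(22 + 18\right) = \left(-21\right) 40 = -840$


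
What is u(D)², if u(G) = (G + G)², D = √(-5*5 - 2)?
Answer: 11664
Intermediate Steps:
D = 3*I*√3 (D = √(-25 - 2) = √(-27) = 3*I*√3 ≈ 5.1962*I)
u(G) = 4*G² (u(G) = (2*G)² = 4*G²)
u(D)² = (4*(3*I*√3)²)² = (4*(-27))² = (-108)² = 11664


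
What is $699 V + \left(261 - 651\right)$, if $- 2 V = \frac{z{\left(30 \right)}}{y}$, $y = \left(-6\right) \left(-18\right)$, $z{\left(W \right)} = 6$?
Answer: $- \frac{4913}{12} \approx -409.42$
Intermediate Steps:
$y = 108$
$V = - \frac{1}{36}$ ($V = - \frac{6 \cdot \frac{1}{108}}{2} = \left(- \frac{1}{2}\right) \frac{1}{18} = - \frac{1}{36} \approx -0.027778$)
$699 V + \left(261 - 651\right) = 699 \left(- \frac{1}{36}\right) + \left(261 - 651\right) = - \frac{233}{12} - 390 = - \frac{4913}{12}$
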